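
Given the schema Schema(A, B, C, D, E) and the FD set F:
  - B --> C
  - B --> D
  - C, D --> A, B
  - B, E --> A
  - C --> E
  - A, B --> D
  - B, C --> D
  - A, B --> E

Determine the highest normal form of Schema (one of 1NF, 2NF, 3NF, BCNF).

Candidate keys: {B}, {C, D}. Prime attributes: {B, C, D}.
C --> E: {C}⁺ = {C, E}, which is not all of the attributes, so the left side is not a superkey — BCNF is violated.
Because {E} is non-prime and the left side of C --> E is not a superkey, the relation is not in 3NF.
The proper key subset {C} of {C, D} determines non-prime {E}, so the relation is not even in 2NF.

1NF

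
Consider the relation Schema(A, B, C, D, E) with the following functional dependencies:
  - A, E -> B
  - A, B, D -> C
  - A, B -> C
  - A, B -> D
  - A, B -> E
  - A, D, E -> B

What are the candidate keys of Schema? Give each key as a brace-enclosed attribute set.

{A, B}, {A, E}

No FD produces {A}, so it must be in every candidate key.
Closure of {A, B} is {A, B, C, D, E}, the whole schema; {A, B} is a candidate key.
Closure of {A, E} is {A, B, C, D, E}, the whole schema; {A, E} is a candidate key.
These are minimal and exhaustive — every other superkey contains one of them.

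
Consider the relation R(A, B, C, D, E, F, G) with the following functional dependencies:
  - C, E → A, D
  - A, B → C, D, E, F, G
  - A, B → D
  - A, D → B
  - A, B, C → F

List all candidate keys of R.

{A, B}⁺ = {A, B, C, D, E, F, G} — all of the relation — so {A, B} is a candidate key.
{A, D}⁺ = {A, B, C, D, E, F, G} — all of the relation — so {A, D} is a candidate key.
{C, E}⁺ = {A, B, C, D, E, F, G} — all of the relation — so {C, E} is a candidate key.
These are minimal and exhaustive — every other superkey contains one of them.

{A, B}, {A, D}, {C, E}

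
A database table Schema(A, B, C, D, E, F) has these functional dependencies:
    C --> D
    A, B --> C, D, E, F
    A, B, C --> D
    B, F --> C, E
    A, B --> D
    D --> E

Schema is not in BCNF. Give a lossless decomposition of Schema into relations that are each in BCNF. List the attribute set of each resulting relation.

{A, B, F}; {B, C, F}; {C, D}; {D, E}

Candidate key of the original relation: {A, B}.
In {A, B, C, D, E, F}, {C} is not a superkey ({C}⁺ restricted to this set is {C, D, E}), so split on C --> D, E into {C, D, E} and {A, B, C, F}.
In {C, D, E}, {D} is not a superkey ({D}⁺ restricted to this set is {D, E}), so split on D --> E into {D, E} and {C, D}.
{D, E}: every determinant is a superkey — BCNF.
{C, D}: every determinant is a superkey — BCNF.
In {A, B, C, F}, {B, F} is not a superkey ({B, F}⁺ restricted to this set is {B, C, F}), so split on B, F --> C into {B, C, F} and {A, B, F}.
{B, C, F}: every determinant is a superkey — BCNF.
{A, B, F}: every determinant is a superkey — BCNF.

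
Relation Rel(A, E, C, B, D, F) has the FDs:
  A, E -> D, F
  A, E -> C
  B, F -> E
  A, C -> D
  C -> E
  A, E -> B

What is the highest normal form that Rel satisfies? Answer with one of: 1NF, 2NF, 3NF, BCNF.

Candidate keys: {A, B, F}, {A, C}, {A, E}. Prime attributes: {A, B, C, E, F}.
B, F -> E breaks BCNF: {B, F}⁺ = {B, E, F}, so {B, F} is not a superkey.
But every attribute on its right side ({E}) is prime, and the same holds for every other non-superkey FD, so 3NF still holds.

3NF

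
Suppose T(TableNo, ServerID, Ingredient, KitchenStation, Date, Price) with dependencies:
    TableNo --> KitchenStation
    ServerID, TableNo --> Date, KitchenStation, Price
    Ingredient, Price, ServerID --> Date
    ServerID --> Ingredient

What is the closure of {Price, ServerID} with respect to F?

Start with {Price, ServerID}.
ServerID --> Ingredient applies; add {Ingredient} → now {Ingredient, Price, ServerID}.
Ingredient, Price, ServerID --> Date applies; add {Date} → now {Date, Ingredient, Price, ServerID}.
No further FD applies.

{Date, Ingredient, Price, ServerID}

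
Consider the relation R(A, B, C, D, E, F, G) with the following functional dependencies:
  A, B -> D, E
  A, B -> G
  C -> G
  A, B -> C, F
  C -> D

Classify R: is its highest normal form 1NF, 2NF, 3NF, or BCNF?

2NF

Candidate key: {A, B}. Prime attributes: {A, B}.
C -> G breaks BCNF: {C}⁺ = {C, D, G}, so {C} is not a superkey.
C -> G has non-prime {G} on the right and a non-superkey on the left, so 3NF fails.
No non-prime attribute depends on a proper subset of any candidate key, so 2NF holds.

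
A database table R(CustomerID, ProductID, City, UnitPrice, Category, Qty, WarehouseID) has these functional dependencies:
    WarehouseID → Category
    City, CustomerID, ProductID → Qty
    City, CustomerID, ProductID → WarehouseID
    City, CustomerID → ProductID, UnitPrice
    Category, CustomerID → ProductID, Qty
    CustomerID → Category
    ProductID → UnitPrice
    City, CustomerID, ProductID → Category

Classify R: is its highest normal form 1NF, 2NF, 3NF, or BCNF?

Candidate key: {City, CustomerID}. Prime attributes: {City, CustomerID}.
WarehouseID → Category breaks BCNF: {WarehouseID}⁺ = {Category, WarehouseID}, so {WarehouseID} is not a superkey.
WarehouseID → Category determines the non-prime attribute {Category} from a non-superkey — 3NF is violated.
The proper key subset {CustomerID} of {City, CustomerID} determines non-prime {Category, ProductID, Qty, UnitPrice}, so the relation is not even in 2NF.

1NF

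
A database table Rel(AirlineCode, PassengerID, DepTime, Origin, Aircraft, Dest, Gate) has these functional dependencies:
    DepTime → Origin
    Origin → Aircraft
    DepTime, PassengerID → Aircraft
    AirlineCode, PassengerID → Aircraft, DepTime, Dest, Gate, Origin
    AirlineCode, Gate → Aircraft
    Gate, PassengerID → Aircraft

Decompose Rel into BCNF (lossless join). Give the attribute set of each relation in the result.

{Aircraft, Origin}; {AirlineCode, DepTime, Dest, Gate, PassengerID}; {DepTime, Origin}

Candidate key of the original relation: {AirlineCode, PassengerID}.
Within {Aircraft, AirlineCode, DepTime, Dest, Gate, Origin, PassengerID}: {DepTime}⁺ ∩ {Aircraft, AirlineCode, DepTime, Dest, Gate, Origin, PassengerID} = {Aircraft, DepTime, Origin}, not the whole set, so DepTime → Aircraft, Origin violates BCNF; decompose into {Aircraft, DepTime, Origin} and {AirlineCode, DepTime, Dest, Gate, PassengerID}.
Within {Aircraft, DepTime, Origin}: {Origin}⁺ ∩ {Aircraft, DepTime, Origin} = {Aircraft, Origin}, not the whole set, so Origin → Aircraft violates BCNF; decompose into {Aircraft, Origin} and {DepTime, Origin}.
{Aircraft, Origin}: every determinant is a superkey — BCNF.
{DepTime, Origin}: every determinant is a superkey — BCNF.
{AirlineCode, DepTime, Dest, Gate, PassengerID}: every determinant is a superkey — BCNF.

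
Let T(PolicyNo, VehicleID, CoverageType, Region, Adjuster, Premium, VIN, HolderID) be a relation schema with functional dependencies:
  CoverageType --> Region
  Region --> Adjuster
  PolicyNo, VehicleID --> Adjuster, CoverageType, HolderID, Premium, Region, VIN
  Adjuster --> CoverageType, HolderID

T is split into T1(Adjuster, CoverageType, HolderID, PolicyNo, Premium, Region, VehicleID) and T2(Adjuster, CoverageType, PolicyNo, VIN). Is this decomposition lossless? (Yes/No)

No

T1 ∩ T2 = {Adjuster, CoverageType, PolicyNo}; its closure under F is {Adjuster, CoverageType, HolderID, PolicyNo, Region}.
T1 ⊄ {Adjuster, CoverageType, HolderID, PolicyNo, Region} and T2 ⊄ {Adjuster, CoverageType, HolderID, PolicyNo, Region}, so the split is lossy.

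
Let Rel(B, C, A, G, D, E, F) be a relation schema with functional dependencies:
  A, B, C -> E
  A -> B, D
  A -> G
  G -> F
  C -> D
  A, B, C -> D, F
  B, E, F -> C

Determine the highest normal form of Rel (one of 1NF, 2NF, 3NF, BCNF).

1NF

Candidate keys: {A, C}, {A, E}. Prime attributes: {A, C, E}.
A -> B, D breaks BCNF: {A}⁺ = {A, B, D, F, G}, so {A} is not a superkey.
A -> B, D determines the non-prime attributes {B, D} from a non-superkey — 3NF is violated.
Since {A} ⊂ {A, C} and {A}⁺ ⊇ {B, D, F, G} with {B, D, F, G} non-prime, there is a partial dependency; 2NF fails.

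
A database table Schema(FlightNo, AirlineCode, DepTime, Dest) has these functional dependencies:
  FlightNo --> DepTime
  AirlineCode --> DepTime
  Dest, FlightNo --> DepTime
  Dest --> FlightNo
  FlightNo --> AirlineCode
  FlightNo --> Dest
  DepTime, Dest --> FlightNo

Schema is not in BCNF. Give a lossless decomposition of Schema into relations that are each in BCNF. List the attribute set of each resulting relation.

Candidate keys of the original relation: {Dest}, {FlightNo}.
{AirlineCode, DepTime, Dest, FlightNo}: {AirlineCode} determines {AirlineCode, DepTime} here but is not a superkey — split on AirlineCode --> DepTime, giving {AirlineCode, DepTime} and {AirlineCode, Dest, FlightNo}.
{AirlineCode, DepTime} is in BCNF.
{AirlineCode, Dest, FlightNo} is in BCNF.

{AirlineCode, DepTime}; {AirlineCode, Dest, FlightNo}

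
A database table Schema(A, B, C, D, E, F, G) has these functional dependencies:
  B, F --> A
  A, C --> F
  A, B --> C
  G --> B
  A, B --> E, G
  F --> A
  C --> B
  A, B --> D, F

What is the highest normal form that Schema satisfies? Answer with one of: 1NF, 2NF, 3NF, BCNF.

Candidate keys: {A, B}, {A, C}, {A, G}, {B, F}, {C, F}, {F, G}. Prime attributes: {A, B, C, F, G}.
G --> B breaks BCNF: {G}⁺ = {B, G}, so {G} is not a superkey.
Its right-hand attributes {B} are all prime, as are those of every other non-superkey FD — the relation is in 3NF.

3NF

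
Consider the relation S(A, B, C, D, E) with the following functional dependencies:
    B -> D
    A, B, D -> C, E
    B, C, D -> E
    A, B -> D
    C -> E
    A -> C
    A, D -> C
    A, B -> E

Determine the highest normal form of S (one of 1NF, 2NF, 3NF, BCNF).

1NF

Candidate key: {A, B}. Prime attributes: {A, B}.
B -> D breaks BCNF: {B}⁺ = {B, D}, so {B} is not a superkey.
Because {D} is non-prime and the left side of B -> D is not a superkey, the relation is not in 3NF.
The proper key subset {A} of {A, B} determines non-prime {C, E}, so the relation is not even in 2NF.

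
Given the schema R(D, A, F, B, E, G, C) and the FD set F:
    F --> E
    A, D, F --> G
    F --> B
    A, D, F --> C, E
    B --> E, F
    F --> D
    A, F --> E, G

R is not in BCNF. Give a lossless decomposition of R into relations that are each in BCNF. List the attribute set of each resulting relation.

Candidate keys of the original relation: {A, B}, {A, F}.
{A, B, C, D, E, F, G}: {F} determines {B, D, E, F} here but is not a superkey — split on F --> B, D, E, giving {B, D, E, F} and {A, C, F, G}.
{B, D, E, F} has no BCNF violation.
{A, C, F, G} has no BCNF violation.

{A, C, F, G}; {B, D, E, F}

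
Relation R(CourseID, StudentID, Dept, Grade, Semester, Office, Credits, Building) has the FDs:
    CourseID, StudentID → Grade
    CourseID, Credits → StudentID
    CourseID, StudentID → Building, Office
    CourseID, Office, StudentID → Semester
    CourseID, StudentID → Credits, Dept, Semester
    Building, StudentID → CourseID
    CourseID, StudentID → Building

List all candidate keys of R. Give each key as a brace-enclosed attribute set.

{Building, StudentID}, {CourseID, Credits}, {CourseID, StudentID}

{Building, StudentID}⁺ = {Building, CourseID, Credits, Dept, Grade, Office, Semester, StudentID} — all of the relation — so {Building, StudentID} is a candidate key.
{CourseID, Credits}⁺ = {Building, CourseID, Credits, Dept, Grade, Office, Semester, StudentID} — all of the relation — so {CourseID, Credits} is a candidate key.
{CourseID, StudentID}⁺ = {Building, CourseID, Credits, Dept, Grade, Office, Semester, StudentID} — all of the relation — so {CourseID, StudentID} is a candidate key.
These are minimal and exhaustive — every other superkey contains one of them.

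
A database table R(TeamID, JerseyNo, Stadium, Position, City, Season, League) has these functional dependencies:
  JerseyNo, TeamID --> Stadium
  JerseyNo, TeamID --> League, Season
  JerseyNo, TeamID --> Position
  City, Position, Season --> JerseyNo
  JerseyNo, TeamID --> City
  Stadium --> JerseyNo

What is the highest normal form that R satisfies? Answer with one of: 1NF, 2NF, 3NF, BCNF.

Candidate keys: {City, Position, Season, TeamID}, {JerseyNo, TeamID}, {Stadium, TeamID}. Prime attributes: {City, JerseyNo, Position, Season, Stadium, TeamID}.
City, Position, Season --> JerseyNo breaks BCNF: {City, Position, Season}⁺ = {City, JerseyNo, Position, Season}, so {City, Position, Season} is not a superkey.
Since {JerseyNo} ⊆ prime attributes and every other non-superkey FD also has a prime right side, the schema is in 3NF.

3NF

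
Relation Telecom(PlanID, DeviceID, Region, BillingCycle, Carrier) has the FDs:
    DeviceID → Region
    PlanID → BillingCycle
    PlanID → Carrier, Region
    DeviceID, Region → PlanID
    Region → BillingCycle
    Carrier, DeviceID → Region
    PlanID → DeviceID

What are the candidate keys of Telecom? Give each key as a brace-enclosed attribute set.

{DeviceID}⁺ = {BillingCycle, Carrier, DeviceID, PlanID, Region}, which is every attribute, so {DeviceID} is a candidate key.
{PlanID}⁺ = {BillingCycle, Carrier, DeviceID, PlanID, Region}, which is every attribute, so {PlanID} is a candidate key.
No proper subset of any of these is a key, and no other minimal superkey exists.

{DeviceID}, {PlanID}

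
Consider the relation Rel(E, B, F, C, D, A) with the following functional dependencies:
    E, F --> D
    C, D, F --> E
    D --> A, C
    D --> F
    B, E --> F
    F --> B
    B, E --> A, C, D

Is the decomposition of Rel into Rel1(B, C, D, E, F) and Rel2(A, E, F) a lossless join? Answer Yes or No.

Yes

Rel1 ∩ Rel2 = {E, F}; its closure under F is {A, B, C, D, E, F}.
This includes all of Rel1, so the common attributes are a superkey of Rel1 — the join is lossless.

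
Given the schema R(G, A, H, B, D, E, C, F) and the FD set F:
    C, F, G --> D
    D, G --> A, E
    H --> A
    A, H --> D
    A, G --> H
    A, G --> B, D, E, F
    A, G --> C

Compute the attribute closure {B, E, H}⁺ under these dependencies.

Start with {B, E, H}.
H --> A applies; add {A} → now {A, B, E, H}.
A, H --> D applies; add {D} → now {A, B, D, E, H}.
No further FD applies.

{A, B, D, E, H}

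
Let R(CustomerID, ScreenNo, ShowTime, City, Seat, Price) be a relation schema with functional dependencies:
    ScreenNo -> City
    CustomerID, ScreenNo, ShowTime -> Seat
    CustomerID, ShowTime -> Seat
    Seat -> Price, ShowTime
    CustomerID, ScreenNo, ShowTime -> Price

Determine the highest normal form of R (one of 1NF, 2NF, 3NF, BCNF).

Candidate keys: {CustomerID, ScreenNo, Seat}, {CustomerID, ScreenNo, ShowTime}. Prime attributes: {CustomerID, ScreenNo, Seat, ShowTime}.
ScreenNo -> City: {ScreenNo}⁺ = {City, ScreenNo}, which is not all of the attributes, so the left side is not a superkey — BCNF is violated.
ScreenNo -> City determines the non-prime attribute {City} from a non-superkey — 3NF is violated.
Since {ScreenNo} ⊂ {CustomerID, ScreenNo, Seat} and {ScreenNo}⁺ ⊇ {City} with {City} non-prime, there is a partial dependency; 2NF fails.

1NF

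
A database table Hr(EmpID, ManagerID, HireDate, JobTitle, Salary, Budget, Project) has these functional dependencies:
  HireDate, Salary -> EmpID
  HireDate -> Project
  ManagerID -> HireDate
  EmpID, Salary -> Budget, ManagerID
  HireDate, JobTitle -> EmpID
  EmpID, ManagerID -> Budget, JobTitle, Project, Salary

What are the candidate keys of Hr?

{EmpID, ManagerID}⁺ = {Budget, EmpID, HireDate, JobTitle, ManagerID, Project, Salary}, which is every attribute, so {EmpID, ManagerID} is a candidate key.
{EmpID, Salary}⁺ = {Budget, EmpID, HireDate, JobTitle, ManagerID, Project, Salary}, which is every attribute, so {EmpID, Salary} is a candidate key.
{HireDate, Salary}⁺ = {Budget, EmpID, HireDate, JobTitle, ManagerID, Project, Salary}, which is every attribute, so {HireDate, Salary} is a candidate key.
{JobTitle, ManagerID}⁺ = {Budget, EmpID, HireDate, JobTitle, ManagerID, Project, Salary}, which is every attribute, so {JobTitle, ManagerID} is a candidate key.
{ManagerID, Salary}⁺ = {Budget, EmpID, HireDate, JobTitle, ManagerID, Project, Salary}, which is every attribute, so {ManagerID, Salary} is a candidate key.
Any other superkey properly contains one of these, so there are no further candidate keys.

{EmpID, ManagerID}, {EmpID, Salary}, {HireDate, Salary}, {JobTitle, ManagerID}, {ManagerID, Salary}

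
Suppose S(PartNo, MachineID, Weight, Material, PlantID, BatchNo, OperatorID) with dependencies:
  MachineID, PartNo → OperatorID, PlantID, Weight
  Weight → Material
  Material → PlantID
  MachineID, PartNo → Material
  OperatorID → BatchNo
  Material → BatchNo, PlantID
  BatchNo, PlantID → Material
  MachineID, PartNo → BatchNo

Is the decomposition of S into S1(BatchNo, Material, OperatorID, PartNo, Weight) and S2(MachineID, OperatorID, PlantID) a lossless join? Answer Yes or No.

No

The shared attributes are {OperatorID} and {OperatorID}⁺ = {BatchNo, OperatorID}.
Neither S1 nor S2 is contained in that closure, so the decomposition is lossy.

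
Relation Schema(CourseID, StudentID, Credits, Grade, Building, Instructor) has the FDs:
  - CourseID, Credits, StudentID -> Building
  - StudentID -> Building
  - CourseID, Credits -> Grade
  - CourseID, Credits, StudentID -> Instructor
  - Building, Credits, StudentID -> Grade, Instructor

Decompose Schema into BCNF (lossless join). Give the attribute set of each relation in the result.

{Building, StudentID}; {CourseID, Credits, Grade}; {CourseID, Credits, StudentID}; {Credits, Instructor, StudentID}

Candidate key of the original relation: {CourseID, Credits, StudentID}.
Within {Building, CourseID, Credits, Grade, Instructor, StudentID}: {StudentID}⁺ ∩ {Building, CourseID, Credits, Grade, Instructor, StudentID} = {Building, StudentID}, not the whole set, so StudentID -> Building violates BCNF; decompose into {Building, StudentID} and {CourseID, Credits, Grade, Instructor, StudentID}.
{Building, StudentID} has no BCNF violation.
Within {CourseID, Credits, Grade, Instructor, StudentID}: {CourseID, Credits}⁺ ∩ {CourseID, Credits, Grade, Instructor, StudentID} = {CourseID, Credits, Grade}, not the whole set, so CourseID, Credits -> Grade violates BCNF; decompose into {CourseID, Credits, Grade} and {CourseID, Credits, Instructor, StudentID}.
{CourseID, Credits, Grade} has no BCNF violation.
Within {CourseID, Credits, Instructor, StudentID}: {Credits, StudentID}⁺ ∩ {CourseID, Credits, Instructor, StudentID} = {Credits, Instructor, StudentID}, not the whole set, so Credits, StudentID -> Instructor violates BCNF; decompose into {Credits, Instructor, StudentID} and {CourseID, Credits, StudentID}.
{Credits, Instructor, StudentID} has no BCNF violation.
{CourseID, Credits, StudentID} has no BCNF violation.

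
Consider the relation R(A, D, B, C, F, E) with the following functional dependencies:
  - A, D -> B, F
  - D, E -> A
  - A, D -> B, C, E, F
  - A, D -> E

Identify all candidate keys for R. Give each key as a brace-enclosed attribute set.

Attributes never on any right-hand side: {D} — every candidate key must contain it.
{A, D} is a candidate key since {A, D}⁺ = {A, B, C, D, E, F} covers every attribute.
{D, E} is a candidate key since {D, E}⁺ = {A, B, C, D, E, F} covers every attribute.
Any other superkey properly contains one of these, so there are no further candidate keys.

{A, D}, {D, E}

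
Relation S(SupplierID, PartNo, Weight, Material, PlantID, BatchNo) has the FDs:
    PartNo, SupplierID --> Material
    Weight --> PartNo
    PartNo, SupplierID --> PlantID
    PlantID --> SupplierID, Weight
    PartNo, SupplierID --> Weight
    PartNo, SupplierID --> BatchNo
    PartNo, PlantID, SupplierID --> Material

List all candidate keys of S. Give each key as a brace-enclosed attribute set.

{PlantID} is a candidate key since {PlantID}⁺ = {BatchNo, Material, PartNo, PlantID, SupplierID, Weight} covers every attribute.
{PartNo, SupplierID} is a candidate key since {PartNo, SupplierID}⁺ = {BatchNo, Material, PartNo, PlantID, SupplierID, Weight} covers every attribute.
{SupplierID, Weight} is a candidate key since {SupplierID, Weight}⁺ = {BatchNo, Material, PartNo, PlantID, SupplierID, Weight} covers every attribute.
These are minimal and exhaustive — every other superkey contains one of them.

{PartNo, SupplierID}, {PlantID}, {SupplierID, Weight}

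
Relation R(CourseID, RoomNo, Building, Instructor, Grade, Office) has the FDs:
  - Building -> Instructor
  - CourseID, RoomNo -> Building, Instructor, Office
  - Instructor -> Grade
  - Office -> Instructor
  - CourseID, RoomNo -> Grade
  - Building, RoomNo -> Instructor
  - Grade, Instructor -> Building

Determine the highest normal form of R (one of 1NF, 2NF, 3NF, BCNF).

2NF

Candidate key: {CourseID, RoomNo}. Prime attributes: {CourseID, RoomNo}.
For Building -> Instructor we have {Building}⁺ = {Building, Grade, Instructor}; {Building} is not a superkey, so BCNF fails.
Because {Instructor} is non-prime and the left side of Building -> Instructor is not a superkey, the relation is not in 3NF.
Checking every proper subset of each key, none determines a non-prime attribute — 2NF is satisfied.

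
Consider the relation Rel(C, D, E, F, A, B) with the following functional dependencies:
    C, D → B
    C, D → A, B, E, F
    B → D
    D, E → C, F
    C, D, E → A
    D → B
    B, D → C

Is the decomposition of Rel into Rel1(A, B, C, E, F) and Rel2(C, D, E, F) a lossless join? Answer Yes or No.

The shared attributes are {C, E, F} and {C, E, F}⁺ = {C, E, F}.
The closure covers neither Rel1 nor Rel2 entirely; the join is not lossless.

No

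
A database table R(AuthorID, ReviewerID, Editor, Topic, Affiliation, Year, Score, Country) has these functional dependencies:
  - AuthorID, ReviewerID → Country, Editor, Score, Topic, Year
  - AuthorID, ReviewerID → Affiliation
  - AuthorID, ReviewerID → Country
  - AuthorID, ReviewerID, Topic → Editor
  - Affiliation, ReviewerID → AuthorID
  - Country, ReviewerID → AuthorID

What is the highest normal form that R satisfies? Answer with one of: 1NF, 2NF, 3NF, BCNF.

Candidate keys: {Affiliation, ReviewerID}, {AuthorID, ReviewerID}, {Country, ReviewerID}. Prime attributes: {Affiliation, AuthorID, Country, ReviewerID}.
Every FD has a superkey on the left, so the relation is in BCNF.

BCNF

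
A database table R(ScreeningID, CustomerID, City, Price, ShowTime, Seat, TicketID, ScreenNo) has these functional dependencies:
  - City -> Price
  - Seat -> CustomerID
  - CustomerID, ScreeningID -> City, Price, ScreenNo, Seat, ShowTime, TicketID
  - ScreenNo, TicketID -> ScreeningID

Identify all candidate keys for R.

{CustomerID, ScreenNo, TicketID}, {CustomerID, ScreeningID}, {ScreenNo, Seat, TicketID}, {ScreeningID, Seat}

{CustomerID, ScreeningID} is a candidate key since {CustomerID, ScreeningID}⁺ = {City, CustomerID, Price, ScreenNo, ScreeningID, Seat, ShowTime, TicketID} covers every attribute.
{ScreeningID, Seat} is a candidate key since {ScreeningID, Seat}⁺ = {City, CustomerID, Price, ScreenNo, ScreeningID, Seat, ShowTime, TicketID} covers every attribute.
{CustomerID, ScreenNo, TicketID} is a candidate key since {CustomerID, ScreenNo, TicketID}⁺ = {City, CustomerID, Price, ScreenNo, ScreeningID, Seat, ShowTime, TicketID} covers every attribute.
{ScreenNo, Seat, TicketID} is a candidate key since {ScreenNo, Seat, TicketID}⁺ = {City, CustomerID, Price, ScreenNo, ScreeningID, Seat, ShowTime, TicketID} covers every attribute.
No proper subset of any of these is a key, and no other minimal superkey exists.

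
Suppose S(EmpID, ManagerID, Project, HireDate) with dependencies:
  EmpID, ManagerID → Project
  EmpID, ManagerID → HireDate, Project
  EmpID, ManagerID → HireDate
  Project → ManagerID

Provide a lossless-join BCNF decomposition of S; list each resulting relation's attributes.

Candidate keys of the original relation: {EmpID, ManagerID}, {EmpID, Project}.
In {EmpID, HireDate, ManagerID, Project}, {Project} is not a superkey ({Project}⁺ restricted to this set is {ManagerID, Project}), so split on Project → ManagerID into {ManagerID, Project} and {EmpID, HireDate, Project}.
{ManagerID, Project} has no BCNF violation.
{EmpID, HireDate, Project} has no BCNF violation.

{EmpID, HireDate, Project}; {ManagerID, Project}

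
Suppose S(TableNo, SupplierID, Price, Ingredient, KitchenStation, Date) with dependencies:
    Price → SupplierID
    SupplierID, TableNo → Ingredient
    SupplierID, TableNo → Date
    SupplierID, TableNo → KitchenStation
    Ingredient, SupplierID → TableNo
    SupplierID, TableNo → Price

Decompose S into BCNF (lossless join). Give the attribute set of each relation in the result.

Candidate keys of the original relation: {Ingredient, Price}, {Ingredient, SupplierID}, {Price, TableNo}, {SupplierID, TableNo}.
In {Date, Ingredient, KitchenStation, Price, SupplierID, TableNo}, {Price} is not a superkey ({Price}⁺ restricted to this set is {Price, SupplierID}), so split on Price → SupplierID into {Price, SupplierID} and {Date, Ingredient, KitchenStation, Price, TableNo}.
{Price, SupplierID}: every determinant is a superkey — BCNF.
{Date, Ingredient, KitchenStation, Price, TableNo}: every determinant is a superkey — BCNF.

{Date, Ingredient, KitchenStation, Price, TableNo}; {Price, SupplierID}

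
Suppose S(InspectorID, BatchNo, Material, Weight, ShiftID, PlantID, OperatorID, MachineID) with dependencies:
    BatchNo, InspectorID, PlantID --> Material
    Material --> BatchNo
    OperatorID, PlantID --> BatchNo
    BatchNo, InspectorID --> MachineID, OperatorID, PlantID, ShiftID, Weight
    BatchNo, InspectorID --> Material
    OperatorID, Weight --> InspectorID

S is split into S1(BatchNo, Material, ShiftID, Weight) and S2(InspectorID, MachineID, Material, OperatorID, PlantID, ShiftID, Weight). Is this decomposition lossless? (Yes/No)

S1 ∩ S2 = {Material, ShiftID, Weight}; its closure under F is {BatchNo, Material, ShiftID, Weight}.
S1 is contained in that closure, so S1 ∩ S2 --> S1 holds and the join is lossless.

Yes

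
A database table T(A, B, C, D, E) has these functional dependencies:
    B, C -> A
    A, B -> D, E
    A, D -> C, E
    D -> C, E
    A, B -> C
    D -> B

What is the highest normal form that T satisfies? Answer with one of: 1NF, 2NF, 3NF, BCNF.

BCNF

Candidate keys: {A, B}, {B, C}, {D}. Prime attributes: {A, B, C, D}.
Each dependency's left side is a superkey — BCNF holds.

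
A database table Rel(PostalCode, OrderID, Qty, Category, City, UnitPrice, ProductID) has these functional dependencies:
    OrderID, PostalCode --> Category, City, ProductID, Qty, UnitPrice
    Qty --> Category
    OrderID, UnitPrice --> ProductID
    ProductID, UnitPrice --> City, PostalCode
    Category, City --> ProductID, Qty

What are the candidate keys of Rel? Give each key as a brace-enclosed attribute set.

No FD produces {OrderID}, so it must be in every candidate key.
{OrderID, PostalCode} is a candidate key since {OrderID, PostalCode}⁺ = {Category, City, OrderID, PostalCode, ProductID, Qty, UnitPrice} covers every attribute.
{OrderID, UnitPrice} is a candidate key since {OrderID, UnitPrice}⁺ = {Category, City, OrderID, PostalCode, ProductID, Qty, UnitPrice} covers every attribute.
No proper subset of any of these is a key, and no other minimal superkey exists.

{OrderID, PostalCode}, {OrderID, UnitPrice}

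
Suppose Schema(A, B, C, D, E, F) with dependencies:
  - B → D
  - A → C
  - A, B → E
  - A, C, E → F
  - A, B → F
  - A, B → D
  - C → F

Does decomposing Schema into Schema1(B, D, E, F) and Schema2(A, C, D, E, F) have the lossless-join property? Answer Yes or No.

Schema1 ∩ Schema2 = {D, E, F}; its closure under F is {D, E, F}.
Neither Schema1 nor Schema2 is contained in that closure, so the decomposition is lossy.

No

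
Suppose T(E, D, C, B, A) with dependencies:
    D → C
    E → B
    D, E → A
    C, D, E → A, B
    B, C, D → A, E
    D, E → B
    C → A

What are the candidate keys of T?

Attributes never on any right-hand side: {D} — every candidate key must contain it.
{B, D}⁺ = {A, B, C, D, E} — all of the relation — so {B, D} is a candidate key.
{D, E}⁺ = {A, B, C, D, E} — all of the relation — so {D, E} is a candidate key.
No proper subset of any of these is a key, and no other minimal superkey exists.

{B, D}, {D, E}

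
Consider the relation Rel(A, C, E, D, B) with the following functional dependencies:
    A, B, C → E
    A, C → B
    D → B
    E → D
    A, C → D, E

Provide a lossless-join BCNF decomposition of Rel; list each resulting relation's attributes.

{A, C, E}; {B, D}; {D, E}

Candidate key of the original relation: {A, C}.
In {A, B, C, D, E}, {D} is not a superkey ({D}⁺ restricted to this set is {B, D}), so split on D → B into {B, D} and {A, C, D, E}.
{B, D} is in BCNF.
In {A, C, D, E}, {E} is not a superkey ({E}⁺ restricted to this set is {D, E}), so split on E → D into {D, E} and {A, C, E}.
{D, E} is in BCNF.
{A, C, E} is in BCNF.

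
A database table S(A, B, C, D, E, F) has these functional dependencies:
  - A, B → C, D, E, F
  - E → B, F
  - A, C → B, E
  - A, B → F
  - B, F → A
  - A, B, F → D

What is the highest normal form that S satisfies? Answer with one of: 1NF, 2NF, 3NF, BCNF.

Candidate keys: {A, B}, {A, C}, {B, F}, {E}. Prime attributes: {A, B, C, E, F}.
The left-hand side of every FD is a superkey, so BCNF is satisfied.

BCNF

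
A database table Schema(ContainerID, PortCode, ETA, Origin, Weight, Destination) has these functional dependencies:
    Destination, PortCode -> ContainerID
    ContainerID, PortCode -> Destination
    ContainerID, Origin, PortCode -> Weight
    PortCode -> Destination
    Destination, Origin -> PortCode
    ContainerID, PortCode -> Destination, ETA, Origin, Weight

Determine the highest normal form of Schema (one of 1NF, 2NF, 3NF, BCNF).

BCNF

Candidate keys: {Destination, Origin}, {PortCode}. Prime attributes: {Destination, Origin, PortCode}.
Each dependency's left side is a superkey — BCNF holds.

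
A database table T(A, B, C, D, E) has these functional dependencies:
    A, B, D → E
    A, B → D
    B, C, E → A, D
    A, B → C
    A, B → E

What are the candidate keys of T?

{B} never appears on the right of any FD, so every key must include it.
Closure of {A, B} is {A, B, C, D, E}, the whole schema; {A, B} is a candidate key.
Closure of {B, C, E} is {A, B, C, D, E}, the whole schema; {B, C, E} is a candidate key.
No proper subset of any of these is a key, and no other minimal superkey exists.

{A, B}, {B, C, E}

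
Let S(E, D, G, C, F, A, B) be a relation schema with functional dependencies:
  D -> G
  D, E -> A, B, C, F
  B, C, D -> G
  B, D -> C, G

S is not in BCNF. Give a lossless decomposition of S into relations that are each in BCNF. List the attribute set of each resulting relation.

Candidate key of the original relation: {D, E}.
{A, B, C, D, E, F, G}: {D} determines {D, G} here but is not a superkey — split on D -> G, giving {D, G} and {A, B, C, D, E, F}.
{D, G}: every determinant is a superkey — BCNF.
{A, B, C, D, E, F}: {B, D} determines {B, C, D} here but is not a superkey — split on B, D -> C, giving {B, C, D} and {A, B, D, E, F}.
{B, C, D}: every determinant is a superkey — BCNF.
{A, B, D, E, F}: every determinant is a superkey — BCNF.

{A, B, D, E, F}; {B, C, D}; {D, G}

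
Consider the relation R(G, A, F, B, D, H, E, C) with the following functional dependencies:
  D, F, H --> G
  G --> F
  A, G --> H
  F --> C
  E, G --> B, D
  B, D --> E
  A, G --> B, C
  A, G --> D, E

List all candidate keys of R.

{A, D, F, H}, {A, G}

{A} never appears on the right of any FD, so every key must include it.
Closure of {A, G} is {A, B, C, D, E, F, G, H}, the whole schema; {A, G} is a candidate key.
Closure of {A, D, F, H} is {A, B, C, D, E, F, G, H}, the whole schema; {A, D, F, H} is a candidate key.
No proper subset of any of these is a key, and no other minimal superkey exists.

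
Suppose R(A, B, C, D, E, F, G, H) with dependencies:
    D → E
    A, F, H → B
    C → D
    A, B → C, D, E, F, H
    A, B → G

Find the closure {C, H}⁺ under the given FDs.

Start with {C, H}.
C → D applies; add {D} → now {C, D, H}.
D → E applies; add {E} → now {C, D, E, H}.
No further FD applies.

{C, D, E, H}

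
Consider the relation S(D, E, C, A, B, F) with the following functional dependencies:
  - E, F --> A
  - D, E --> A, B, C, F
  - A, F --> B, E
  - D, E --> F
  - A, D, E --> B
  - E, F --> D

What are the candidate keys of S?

Closure of {A, F} is {A, B, C, D, E, F}, the whole schema; {A, F} is a candidate key.
Closure of {D, E} is {A, B, C, D, E, F}, the whole schema; {D, E} is a candidate key.
Closure of {E, F} is {A, B, C, D, E, F}, the whole schema; {E, F} is a candidate key.
Any other superkey properly contains one of these, so there are no further candidate keys.

{A, F}, {D, E}, {E, F}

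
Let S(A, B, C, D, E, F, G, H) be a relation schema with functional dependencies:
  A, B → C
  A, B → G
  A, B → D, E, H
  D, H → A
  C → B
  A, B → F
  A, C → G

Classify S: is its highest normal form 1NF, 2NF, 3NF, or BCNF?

Candidate keys: {A, B}, {A, C}, {B, D, H}, {C, D, H}. Prime attributes: {A, B, C, D, H}.
D, H → A breaks BCNF: {D, H}⁺ = {A, D, H}, so {D, H} is not a superkey.
But every attribute on its right side ({A}) is prime, and the same holds for every other non-superkey FD, so 3NF still holds.

3NF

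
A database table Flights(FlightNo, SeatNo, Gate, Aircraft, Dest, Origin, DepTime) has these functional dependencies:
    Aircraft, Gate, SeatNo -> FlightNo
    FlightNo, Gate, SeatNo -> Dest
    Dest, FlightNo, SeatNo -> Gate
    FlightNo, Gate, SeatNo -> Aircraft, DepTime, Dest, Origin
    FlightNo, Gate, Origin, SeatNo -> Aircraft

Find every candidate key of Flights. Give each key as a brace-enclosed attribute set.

No FD produces {SeatNo}, so it must be in every candidate key.
{Aircraft, Gate, SeatNo}⁺ = {Aircraft, DepTime, Dest, FlightNo, Gate, Origin, SeatNo} — all of the relation — so {Aircraft, Gate, SeatNo} is a candidate key.
{Dest, FlightNo, SeatNo}⁺ = {Aircraft, DepTime, Dest, FlightNo, Gate, Origin, SeatNo} — all of the relation — so {Dest, FlightNo, SeatNo} is a candidate key.
{FlightNo, Gate, SeatNo}⁺ = {Aircraft, DepTime, Dest, FlightNo, Gate, Origin, SeatNo} — all of the relation — so {FlightNo, Gate, SeatNo} is a candidate key.
Any other superkey properly contains one of these, so there are no further candidate keys.

{Aircraft, Gate, SeatNo}, {Dest, FlightNo, SeatNo}, {FlightNo, Gate, SeatNo}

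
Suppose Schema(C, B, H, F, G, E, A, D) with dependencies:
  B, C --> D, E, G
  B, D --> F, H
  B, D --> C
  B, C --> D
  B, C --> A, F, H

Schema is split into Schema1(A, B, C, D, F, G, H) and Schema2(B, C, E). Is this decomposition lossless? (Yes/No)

Yes

The shared attributes are {B, C} and {B, C}⁺ = {A, B, C, D, E, F, G, H}.
Since Schema1 ⊆ {A, B, C, D, E, F, G, H}, the intersection is a superkey of Schema1; the decomposition is lossless.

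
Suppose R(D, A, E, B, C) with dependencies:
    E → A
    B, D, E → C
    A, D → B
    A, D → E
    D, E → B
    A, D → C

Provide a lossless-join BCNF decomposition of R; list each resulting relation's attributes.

{A, E}; {B, C, D, E}

Candidate keys of the original relation: {A, D}, {D, E}.
Within {A, B, C, D, E}: {E}⁺ ∩ {A, B, C, D, E} = {A, E}, not the whole set, so E → A violates BCNF; decompose into {A, E} and {B, C, D, E}.
{A, E}: every determinant is a superkey — BCNF.
{B, C, D, E}: every determinant is a superkey — BCNF.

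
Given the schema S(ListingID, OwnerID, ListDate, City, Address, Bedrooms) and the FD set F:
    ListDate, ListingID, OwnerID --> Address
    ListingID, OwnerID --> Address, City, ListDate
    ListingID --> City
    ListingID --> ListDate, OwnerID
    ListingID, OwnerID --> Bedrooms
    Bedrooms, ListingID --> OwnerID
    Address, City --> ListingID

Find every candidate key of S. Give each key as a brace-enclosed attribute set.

{ListingID}⁺ = {Address, Bedrooms, City, ListDate, ListingID, OwnerID} — all of the relation — so {ListingID} is a candidate key.
{Address, City}⁺ = {Address, Bedrooms, City, ListDate, ListingID, OwnerID} — all of the relation — so {Address, City} is a candidate key.
No proper subset of any of these is a key, and no other minimal superkey exists.

{Address, City}, {ListingID}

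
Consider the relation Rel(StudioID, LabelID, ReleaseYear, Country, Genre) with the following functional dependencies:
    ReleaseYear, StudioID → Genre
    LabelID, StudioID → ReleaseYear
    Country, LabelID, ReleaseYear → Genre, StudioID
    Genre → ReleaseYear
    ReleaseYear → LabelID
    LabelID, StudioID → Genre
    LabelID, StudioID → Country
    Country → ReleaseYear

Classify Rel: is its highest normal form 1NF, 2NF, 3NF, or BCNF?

3NF

Candidate keys: {Country}, {Genre, StudioID}, {LabelID, StudioID}, {ReleaseYear, StudioID}. Prime attributes: {Country, Genre, LabelID, ReleaseYear, StudioID}.
Genre → ReleaseYear breaks BCNF: {Genre}⁺ = {Genre, LabelID, ReleaseYear}, so {Genre} is not a superkey.
Its right-hand attributes {ReleaseYear} are all prime, as are those of every other non-superkey FD — the relation is in 3NF.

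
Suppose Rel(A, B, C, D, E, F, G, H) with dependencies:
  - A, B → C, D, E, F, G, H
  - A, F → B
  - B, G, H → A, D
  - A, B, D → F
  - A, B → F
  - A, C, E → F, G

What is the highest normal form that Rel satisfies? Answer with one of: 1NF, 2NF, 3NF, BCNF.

BCNF

Candidate keys: {A, B}, {A, C, E}, {A, F}, {B, G, H}. Prime attributes: {A, B, C, E, F, G, H}.
Every FD has a superkey on the left, so the relation is in BCNF.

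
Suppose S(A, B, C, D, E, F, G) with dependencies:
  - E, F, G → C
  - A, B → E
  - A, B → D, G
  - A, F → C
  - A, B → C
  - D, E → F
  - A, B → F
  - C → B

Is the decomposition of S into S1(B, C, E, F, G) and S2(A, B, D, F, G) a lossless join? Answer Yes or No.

No

Common attributes: {B, F, G}; their closure is {B, F, G}.
Neither S1 nor S2 is contained in that closure, so the decomposition is lossy.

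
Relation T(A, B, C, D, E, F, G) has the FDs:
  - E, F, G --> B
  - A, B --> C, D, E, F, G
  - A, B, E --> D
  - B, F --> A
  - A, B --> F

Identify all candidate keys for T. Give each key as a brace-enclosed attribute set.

{A, B}, {B, F}, {E, F, G}

Closure of {A, B} is {A, B, C, D, E, F, G}, the whole schema; {A, B} is a candidate key.
Closure of {B, F} is {A, B, C, D, E, F, G}, the whole schema; {B, F} is a candidate key.
Closure of {E, F, G} is {A, B, C, D, E, F, G}, the whole schema; {E, F, G} is a candidate key.
Any other superkey properly contains one of these, so there are no further candidate keys.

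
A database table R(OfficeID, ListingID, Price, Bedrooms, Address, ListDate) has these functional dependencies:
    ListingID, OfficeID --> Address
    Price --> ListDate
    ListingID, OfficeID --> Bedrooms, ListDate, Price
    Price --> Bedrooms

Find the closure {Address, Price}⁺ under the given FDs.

{Address, Bedrooms, ListDate, Price}

Start with {Address, Price}.
Price --> ListDate applies; add {ListDate} → now {Address, ListDate, Price}.
Price --> Bedrooms applies; add {Bedrooms} → now {Address, Bedrooms, ListDate, Price}.
No further FD applies.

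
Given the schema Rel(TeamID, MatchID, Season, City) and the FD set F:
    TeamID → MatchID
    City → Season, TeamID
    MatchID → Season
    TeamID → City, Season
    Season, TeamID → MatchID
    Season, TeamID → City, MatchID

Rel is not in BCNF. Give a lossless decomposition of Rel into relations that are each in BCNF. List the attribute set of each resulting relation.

Candidate keys of the original relation: {City}, {TeamID}.
In {City, MatchID, Season, TeamID}, {MatchID} is not a superkey ({MatchID}⁺ restricted to this set is {MatchID, Season}), so split on MatchID → Season into {MatchID, Season} and {City, MatchID, TeamID}.
{MatchID, Season}: every determinant is a superkey — BCNF.
{City, MatchID, TeamID}: every determinant is a superkey — BCNF.

{City, MatchID, TeamID}; {MatchID, Season}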